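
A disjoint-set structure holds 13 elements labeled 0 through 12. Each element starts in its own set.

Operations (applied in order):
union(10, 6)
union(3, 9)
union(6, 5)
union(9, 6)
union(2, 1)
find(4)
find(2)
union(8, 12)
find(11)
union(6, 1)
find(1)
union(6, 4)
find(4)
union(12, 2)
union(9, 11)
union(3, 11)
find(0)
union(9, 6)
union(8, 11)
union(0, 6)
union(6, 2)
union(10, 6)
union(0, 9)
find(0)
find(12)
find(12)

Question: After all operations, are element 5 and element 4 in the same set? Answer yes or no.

Step 1: union(10, 6) -> merged; set of 10 now {6, 10}
Step 2: union(3, 9) -> merged; set of 3 now {3, 9}
Step 3: union(6, 5) -> merged; set of 6 now {5, 6, 10}
Step 4: union(9, 6) -> merged; set of 9 now {3, 5, 6, 9, 10}
Step 5: union(2, 1) -> merged; set of 2 now {1, 2}
Step 6: find(4) -> no change; set of 4 is {4}
Step 7: find(2) -> no change; set of 2 is {1, 2}
Step 8: union(8, 12) -> merged; set of 8 now {8, 12}
Step 9: find(11) -> no change; set of 11 is {11}
Step 10: union(6, 1) -> merged; set of 6 now {1, 2, 3, 5, 6, 9, 10}
Step 11: find(1) -> no change; set of 1 is {1, 2, 3, 5, 6, 9, 10}
Step 12: union(6, 4) -> merged; set of 6 now {1, 2, 3, 4, 5, 6, 9, 10}
Step 13: find(4) -> no change; set of 4 is {1, 2, 3, 4, 5, 6, 9, 10}
Step 14: union(12, 2) -> merged; set of 12 now {1, 2, 3, 4, 5, 6, 8, 9, 10, 12}
Step 15: union(9, 11) -> merged; set of 9 now {1, 2, 3, 4, 5, 6, 8, 9, 10, 11, 12}
Step 16: union(3, 11) -> already same set; set of 3 now {1, 2, 3, 4, 5, 6, 8, 9, 10, 11, 12}
Step 17: find(0) -> no change; set of 0 is {0}
Step 18: union(9, 6) -> already same set; set of 9 now {1, 2, 3, 4, 5, 6, 8, 9, 10, 11, 12}
Step 19: union(8, 11) -> already same set; set of 8 now {1, 2, 3, 4, 5, 6, 8, 9, 10, 11, 12}
Step 20: union(0, 6) -> merged; set of 0 now {0, 1, 2, 3, 4, 5, 6, 8, 9, 10, 11, 12}
Step 21: union(6, 2) -> already same set; set of 6 now {0, 1, 2, 3, 4, 5, 6, 8, 9, 10, 11, 12}
Step 22: union(10, 6) -> already same set; set of 10 now {0, 1, 2, 3, 4, 5, 6, 8, 9, 10, 11, 12}
Step 23: union(0, 9) -> already same set; set of 0 now {0, 1, 2, 3, 4, 5, 6, 8, 9, 10, 11, 12}
Step 24: find(0) -> no change; set of 0 is {0, 1, 2, 3, 4, 5, 6, 8, 9, 10, 11, 12}
Step 25: find(12) -> no change; set of 12 is {0, 1, 2, 3, 4, 5, 6, 8, 9, 10, 11, 12}
Step 26: find(12) -> no change; set of 12 is {0, 1, 2, 3, 4, 5, 6, 8, 9, 10, 11, 12}
Set of 5: {0, 1, 2, 3, 4, 5, 6, 8, 9, 10, 11, 12}; 4 is a member.

Answer: yes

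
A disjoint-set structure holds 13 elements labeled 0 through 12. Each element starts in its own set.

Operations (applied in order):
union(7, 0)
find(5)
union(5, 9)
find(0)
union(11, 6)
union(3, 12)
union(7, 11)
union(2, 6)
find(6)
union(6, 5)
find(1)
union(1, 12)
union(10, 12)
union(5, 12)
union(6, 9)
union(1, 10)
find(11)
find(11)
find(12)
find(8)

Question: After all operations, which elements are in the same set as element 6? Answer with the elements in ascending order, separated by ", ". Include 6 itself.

Step 1: union(7, 0) -> merged; set of 7 now {0, 7}
Step 2: find(5) -> no change; set of 5 is {5}
Step 3: union(5, 9) -> merged; set of 5 now {5, 9}
Step 4: find(0) -> no change; set of 0 is {0, 7}
Step 5: union(11, 6) -> merged; set of 11 now {6, 11}
Step 6: union(3, 12) -> merged; set of 3 now {3, 12}
Step 7: union(7, 11) -> merged; set of 7 now {0, 6, 7, 11}
Step 8: union(2, 6) -> merged; set of 2 now {0, 2, 6, 7, 11}
Step 9: find(6) -> no change; set of 6 is {0, 2, 6, 7, 11}
Step 10: union(6, 5) -> merged; set of 6 now {0, 2, 5, 6, 7, 9, 11}
Step 11: find(1) -> no change; set of 1 is {1}
Step 12: union(1, 12) -> merged; set of 1 now {1, 3, 12}
Step 13: union(10, 12) -> merged; set of 10 now {1, 3, 10, 12}
Step 14: union(5, 12) -> merged; set of 5 now {0, 1, 2, 3, 5, 6, 7, 9, 10, 11, 12}
Step 15: union(6, 9) -> already same set; set of 6 now {0, 1, 2, 3, 5, 6, 7, 9, 10, 11, 12}
Step 16: union(1, 10) -> already same set; set of 1 now {0, 1, 2, 3, 5, 6, 7, 9, 10, 11, 12}
Step 17: find(11) -> no change; set of 11 is {0, 1, 2, 3, 5, 6, 7, 9, 10, 11, 12}
Step 18: find(11) -> no change; set of 11 is {0, 1, 2, 3, 5, 6, 7, 9, 10, 11, 12}
Step 19: find(12) -> no change; set of 12 is {0, 1, 2, 3, 5, 6, 7, 9, 10, 11, 12}
Step 20: find(8) -> no change; set of 8 is {8}
Component of 6: {0, 1, 2, 3, 5, 6, 7, 9, 10, 11, 12}

Answer: 0, 1, 2, 3, 5, 6, 7, 9, 10, 11, 12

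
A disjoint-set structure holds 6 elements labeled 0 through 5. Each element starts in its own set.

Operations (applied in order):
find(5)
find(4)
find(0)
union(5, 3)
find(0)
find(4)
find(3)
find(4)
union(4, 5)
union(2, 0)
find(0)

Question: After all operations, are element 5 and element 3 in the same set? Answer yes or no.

Answer: yes

Derivation:
Step 1: find(5) -> no change; set of 5 is {5}
Step 2: find(4) -> no change; set of 4 is {4}
Step 3: find(0) -> no change; set of 0 is {0}
Step 4: union(5, 3) -> merged; set of 5 now {3, 5}
Step 5: find(0) -> no change; set of 0 is {0}
Step 6: find(4) -> no change; set of 4 is {4}
Step 7: find(3) -> no change; set of 3 is {3, 5}
Step 8: find(4) -> no change; set of 4 is {4}
Step 9: union(4, 5) -> merged; set of 4 now {3, 4, 5}
Step 10: union(2, 0) -> merged; set of 2 now {0, 2}
Step 11: find(0) -> no change; set of 0 is {0, 2}
Set of 5: {3, 4, 5}; 3 is a member.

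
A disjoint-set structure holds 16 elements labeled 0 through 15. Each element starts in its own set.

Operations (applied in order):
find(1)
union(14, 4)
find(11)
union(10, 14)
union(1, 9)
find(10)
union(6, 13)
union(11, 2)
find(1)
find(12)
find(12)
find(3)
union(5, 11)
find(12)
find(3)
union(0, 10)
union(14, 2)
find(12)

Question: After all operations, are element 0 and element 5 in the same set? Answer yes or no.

Answer: yes

Derivation:
Step 1: find(1) -> no change; set of 1 is {1}
Step 2: union(14, 4) -> merged; set of 14 now {4, 14}
Step 3: find(11) -> no change; set of 11 is {11}
Step 4: union(10, 14) -> merged; set of 10 now {4, 10, 14}
Step 5: union(1, 9) -> merged; set of 1 now {1, 9}
Step 6: find(10) -> no change; set of 10 is {4, 10, 14}
Step 7: union(6, 13) -> merged; set of 6 now {6, 13}
Step 8: union(11, 2) -> merged; set of 11 now {2, 11}
Step 9: find(1) -> no change; set of 1 is {1, 9}
Step 10: find(12) -> no change; set of 12 is {12}
Step 11: find(12) -> no change; set of 12 is {12}
Step 12: find(3) -> no change; set of 3 is {3}
Step 13: union(5, 11) -> merged; set of 5 now {2, 5, 11}
Step 14: find(12) -> no change; set of 12 is {12}
Step 15: find(3) -> no change; set of 3 is {3}
Step 16: union(0, 10) -> merged; set of 0 now {0, 4, 10, 14}
Step 17: union(14, 2) -> merged; set of 14 now {0, 2, 4, 5, 10, 11, 14}
Step 18: find(12) -> no change; set of 12 is {12}
Set of 0: {0, 2, 4, 5, 10, 11, 14}; 5 is a member.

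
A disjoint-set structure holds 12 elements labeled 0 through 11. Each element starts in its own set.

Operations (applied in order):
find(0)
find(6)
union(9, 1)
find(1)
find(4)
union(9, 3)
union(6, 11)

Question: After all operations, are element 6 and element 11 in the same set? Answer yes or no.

Answer: yes

Derivation:
Step 1: find(0) -> no change; set of 0 is {0}
Step 2: find(6) -> no change; set of 6 is {6}
Step 3: union(9, 1) -> merged; set of 9 now {1, 9}
Step 4: find(1) -> no change; set of 1 is {1, 9}
Step 5: find(4) -> no change; set of 4 is {4}
Step 6: union(9, 3) -> merged; set of 9 now {1, 3, 9}
Step 7: union(6, 11) -> merged; set of 6 now {6, 11}
Set of 6: {6, 11}; 11 is a member.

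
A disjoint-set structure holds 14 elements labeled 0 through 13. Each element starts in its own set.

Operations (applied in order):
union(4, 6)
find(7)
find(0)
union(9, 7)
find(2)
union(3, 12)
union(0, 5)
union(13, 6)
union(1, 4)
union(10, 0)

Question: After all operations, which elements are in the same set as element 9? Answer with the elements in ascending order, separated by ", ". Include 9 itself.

Answer: 7, 9

Derivation:
Step 1: union(4, 6) -> merged; set of 4 now {4, 6}
Step 2: find(7) -> no change; set of 7 is {7}
Step 3: find(0) -> no change; set of 0 is {0}
Step 4: union(9, 7) -> merged; set of 9 now {7, 9}
Step 5: find(2) -> no change; set of 2 is {2}
Step 6: union(3, 12) -> merged; set of 3 now {3, 12}
Step 7: union(0, 5) -> merged; set of 0 now {0, 5}
Step 8: union(13, 6) -> merged; set of 13 now {4, 6, 13}
Step 9: union(1, 4) -> merged; set of 1 now {1, 4, 6, 13}
Step 10: union(10, 0) -> merged; set of 10 now {0, 5, 10}
Component of 9: {7, 9}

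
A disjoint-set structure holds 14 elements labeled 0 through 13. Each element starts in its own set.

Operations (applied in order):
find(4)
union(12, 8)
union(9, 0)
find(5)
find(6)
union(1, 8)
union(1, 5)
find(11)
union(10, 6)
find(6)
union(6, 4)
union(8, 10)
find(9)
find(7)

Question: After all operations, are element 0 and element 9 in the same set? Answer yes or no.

Answer: yes

Derivation:
Step 1: find(4) -> no change; set of 4 is {4}
Step 2: union(12, 8) -> merged; set of 12 now {8, 12}
Step 3: union(9, 0) -> merged; set of 9 now {0, 9}
Step 4: find(5) -> no change; set of 5 is {5}
Step 5: find(6) -> no change; set of 6 is {6}
Step 6: union(1, 8) -> merged; set of 1 now {1, 8, 12}
Step 7: union(1, 5) -> merged; set of 1 now {1, 5, 8, 12}
Step 8: find(11) -> no change; set of 11 is {11}
Step 9: union(10, 6) -> merged; set of 10 now {6, 10}
Step 10: find(6) -> no change; set of 6 is {6, 10}
Step 11: union(6, 4) -> merged; set of 6 now {4, 6, 10}
Step 12: union(8, 10) -> merged; set of 8 now {1, 4, 5, 6, 8, 10, 12}
Step 13: find(9) -> no change; set of 9 is {0, 9}
Step 14: find(7) -> no change; set of 7 is {7}
Set of 0: {0, 9}; 9 is a member.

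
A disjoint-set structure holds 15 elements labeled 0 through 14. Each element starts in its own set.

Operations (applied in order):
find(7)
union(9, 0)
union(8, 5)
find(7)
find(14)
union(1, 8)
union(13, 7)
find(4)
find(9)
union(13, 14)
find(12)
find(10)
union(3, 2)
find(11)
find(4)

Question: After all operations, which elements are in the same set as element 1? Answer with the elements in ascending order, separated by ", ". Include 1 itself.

Answer: 1, 5, 8

Derivation:
Step 1: find(7) -> no change; set of 7 is {7}
Step 2: union(9, 0) -> merged; set of 9 now {0, 9}
Step 3: union(8, 5) -> merged; set of 8 now {5, 8}
Step 4: find(7) -> no change; set of 7 is {7}
Step 5: find(14) -> no change; set of 14 is {14}
Step 6: union(1, 8) -> merged; set of 1 now {1, 5, 8}
Step 7: union(13, 7) -> merged; set of 13 now {7, 13}
Step 8: find(4) -> no change; set of 4 is {4}
Step 9: find(9) -> no change; set of 9 is {0, 9}
Step 10: union(13, 14) -> merged; set of 13 now {7, 13, 14}
Step 11: find(12) -> no change; set of 12 is {12}
Step 12: find(10) -> no change; set of 10 is {10}
Step 13: union(3, 2) -> merged; set of 3 now {2, 3}
Step 14: find(11) -> no change; set of 11 is {11}
Step 15: find(4) -> no change; set of 4 is {4}
Component of 1: {1, 5, 8}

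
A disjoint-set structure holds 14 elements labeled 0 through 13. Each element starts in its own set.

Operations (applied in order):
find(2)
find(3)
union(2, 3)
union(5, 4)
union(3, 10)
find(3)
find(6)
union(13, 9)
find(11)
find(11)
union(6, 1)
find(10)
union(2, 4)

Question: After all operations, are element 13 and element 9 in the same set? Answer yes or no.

Step 1: find(2) -> no change; set of 2 is {2}
Step 2: find(3) -> no change; set of 3 is {3}
Step 3: union(2, 3) -> merged; set of 2 now {2, 3}
Step 4: union(5, 4) -> merged; set of 5 now {4, 5}
Step 5: union(3, 10) -> merged; set of 3 now {2, 3, 10}
Step 6: find(3) -> no change; set of 3 is {2, 3, 10}
Step 7: find(6) -> no change; set of 6 is {6}
Step 8: union(13, 9) -> merged; set of 13 now {9, 13}
Step 9: find(11) -> no change; set of 11 is {11}
Step 10: find(11) -> no change; set of 11 is {11}
Step 11: union(6, 1) -> merged; set of 6 now {1, 6}
Step 12: find(10) -> no change; set of 10 is {2, 3, 10}
Step 13: union(2, 4) -> merged; set of 2 now {2, 3, 4, 5, 10}
Set of 13: {9, 13}; 9 is a member.

Answer: yes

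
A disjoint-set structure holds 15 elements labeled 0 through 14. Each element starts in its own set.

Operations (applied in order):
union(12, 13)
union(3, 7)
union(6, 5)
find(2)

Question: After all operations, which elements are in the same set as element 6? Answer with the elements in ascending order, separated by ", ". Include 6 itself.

Answer: 5, 6

Derivation:
Step 1: union(12, 13) -> merged; set of 12 now {12, 13}
Step 2: union(3, 7) -> merged; set of 3 now {3, 7}
Step 3: union(6, 5) -> merged; set of 6 now {5, 6}
Step 4: find(2) -> no change; set of 2 is {2}
Component of 6: {5, 6}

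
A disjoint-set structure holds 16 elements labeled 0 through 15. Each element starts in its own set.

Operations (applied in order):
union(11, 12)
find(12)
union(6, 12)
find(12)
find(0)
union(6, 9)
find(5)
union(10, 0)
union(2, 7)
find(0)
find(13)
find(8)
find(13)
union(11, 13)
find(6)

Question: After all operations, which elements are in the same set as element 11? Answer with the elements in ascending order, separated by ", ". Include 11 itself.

Answer: 6, 9, 11, 12, 13

Derivation:
Step 1: union(11, 12) -> merged; set of 11 now {11, 12}
Step 2: find(12) -> no change; set of 12 is {11, 12}
Step 3: union(6, 12) -> merged; set of 6 now {6, 11, 12}
Step 4: find(12) -> no change; set of 12 is {6, 11, 12}
Step 5: find(0) -> no change; set of 0 is {0}
Step 6: union(6, 9) -> merged; set of 6 now {6, 9, 11, 12}
Step 7: find(5) -> no change; set of 5 is {5}
Step 8: union(10, 0) -> merged; set of 10 now {0, 10}
Step 9: union(2, 7) -> merged; set of 2 now {2, 7}
Step 10: find(0) -> no change; set of 0 is {0, 10}
Step 11: find(13) -> no change; set of 13 is {13}
Step 12: find(8) -> no change; set of 8 is {8}
Step 13: find(13) -> no change; set of 13 is {13}
Step 14: union(11, 13) -> merged; set of 11 now {6, 9, 11, 12, 13}
Step 15: find(6) -> no change; set of 6 is {6, 9, 11, 12, 13}
Component of 11: {6, 9, 11, 12, 13}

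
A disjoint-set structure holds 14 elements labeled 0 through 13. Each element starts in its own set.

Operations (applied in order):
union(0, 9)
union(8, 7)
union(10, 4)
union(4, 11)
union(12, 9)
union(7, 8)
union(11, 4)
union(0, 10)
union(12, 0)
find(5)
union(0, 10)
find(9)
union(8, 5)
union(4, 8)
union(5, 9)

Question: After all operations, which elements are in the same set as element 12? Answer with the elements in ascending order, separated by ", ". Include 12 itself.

Step 1: union(0, 9) -> merged; set of 0 now {0, 9}
Step 2: union(8, 7) -> merged; set of 8 now {7, 8}
Step 3: union(10, 4) -> merged; set of 10 now {4, 10}
Step 4: union(4, 11) -> merged; set of 4 now {4, 10, 11}
Step 5: union(12, 9) -> merged; set of 12 now {0, 9, 12}
Step 6: union(7, 8) -> already same set; set of 7 now {7, 8}
Step 7: union(11, 4) -> already same set; set of 11 now {4, 10, 11}
Step 8: union(0, 10) -> merged; set of 0 now {0, 4, 9, 10, 11, 12}
Step 9: union(12, 0) -> already same set; set of 12 now {0, 4, 9, 10, 11, 12}
Step 10: find(5) -> no change; set of 5 is {5}
Step 11: union(0, 10) -> already same set; set of 0 now {0, 4, 9, 10, 11, 12}
Step 12: find(9) -> no change; set of 9 is {0, 4, 9, 10, 11, 12}
Step 13: union(8, 5) -> merged; set of 8 now {5, 7, 8}
Step 14: union(4, 8) -> merged; set of 4 now {0, 4, 5, 7, 8, 9, 10, 11, 12}
Step 15: union(5, 9) -> already same set; set of 5 now {0, 4, 5, 7, 8, 9, 10, 11, 12}
Component of 12: {0, 4, 5, 7, 8, 9, 10, 11, 12}

Answer: 0, 4, 5, 7, 8, 9, 10, 11, 12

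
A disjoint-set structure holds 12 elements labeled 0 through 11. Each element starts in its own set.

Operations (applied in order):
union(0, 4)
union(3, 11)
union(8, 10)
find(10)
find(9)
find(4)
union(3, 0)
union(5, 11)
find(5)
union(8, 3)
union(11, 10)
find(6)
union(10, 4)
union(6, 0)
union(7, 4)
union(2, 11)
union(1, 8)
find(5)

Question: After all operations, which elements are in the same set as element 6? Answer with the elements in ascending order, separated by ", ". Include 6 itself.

Step 1: union(0, 4) -> merged; set of 0 now {0, 4}
Step 2: union(3, 11) -> merged; set of 3 now {3, 11}
Step 3: union(8, 10) -> merged; set of 8 now {8, 10}
Step 4: find(10) -> no change; set of 10 is {8, 10}
Step 5: find(9) -> no change; set of 9 is {9}
Step 6: find(4) -> no change; set of 4 is {0, 4}
Step 7: union(3, 0) -> merged; set of 3 now {0, 3, 4, 11}
Step 8: union(5, 11) -> merged; set of 5 now {0, 3, 4, 5, 11}
Step 9: find(5) -> no change; set of 5 is {0, 3, 4, 5, 11}
Step 10: union(8, 3) -> merged; set of 8 now {0, 3, 4, 5, 8, 10, 11}
Step 11: union(11, 10) -> already same set; set of 11 now {0, 3, 4, 5, 8, 10, 11}
Step 12: find(6) -> no change; set of 6 is {6}
Step 13: union(10, 4) -> already same set; set of 10 now {0, 3, 4, 5, 8, 10, 11}
Step 14: union(6, 0) -> merged; set of 6 now {0, 3, 4, 5, 6, 8, 10, 11}
Step 15: union(7, 4) -> merged; set of 7 now {0, 3, 4, 5, 6, 7, 8, 10, 11}
Step 16: union(2, 11) -> merged; set of 2 now {0, 2, 3, 4, 5, 6, 7, 8, 10, 11}
Step 17: union(1, 8) -> merged; set of 1 now {0, 1, 2, 3, 4, 5, 6, 7, 8, 10, 11}
Step 18: find(5) -> no change; set of 5 is {0, 1, 2, 3, 4, 5, 6, 7, 8, 10, 11}
Component of 6: {0, 1, 2, 3, 4, 5, 6, 7, 8, 10, 11}

Answer: 0, 1, 2, 3, 4, 5, 6, 7, 8, 10, 11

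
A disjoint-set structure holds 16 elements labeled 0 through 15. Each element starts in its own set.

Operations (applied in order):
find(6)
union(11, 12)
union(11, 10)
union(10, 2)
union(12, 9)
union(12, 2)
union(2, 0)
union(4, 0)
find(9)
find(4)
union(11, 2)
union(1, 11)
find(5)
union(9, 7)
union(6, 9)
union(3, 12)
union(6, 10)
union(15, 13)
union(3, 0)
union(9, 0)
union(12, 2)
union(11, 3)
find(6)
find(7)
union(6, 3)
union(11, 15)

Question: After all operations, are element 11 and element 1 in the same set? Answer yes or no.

Answer: yes

Derivation:
Step 1: find(6) -> no change; set of 6 is {6}
Step 2: union(11, 12) -> merged; set of 11 now {11, 12}
Step 3: union(11, 10) -> merged; set of 11 now {10, 11, 12}
Step 4: union(10, 2) -> merged; set of 10 now {2, 10, 11, 12}
Step 5: union(12, 9) -> merged; set of 12 now {2, 9, 10, 11, 12}
Step 6: union(12, 2) -> already same set; set of 12 now {2, 9, 10, 11, 12}
Step 7: union(2, 0) -> merged; set of 2 now {0, 2, 9, 10, 11, 12}
Step 8: union(4, 0) -> merged; set of 4 now {0, 2, 4, 9, 10, 11, 12}
Step 9: find(9) -> no change; set of 9 is {0, 2, 4, 9, 10, 11, 12}
Step 10: find(4) -> no change; set of 4 is {0, 2, 4, 9, 10, 11, 12}
Step 11: union(11, 2) -> already same set; set of 11 now {0, 2, 4, 9, 10, 11, 12}
Step 12: union(1, 11) -> merged; set of 1 now {0, 1, 2, 4, 9, 10, 11, 12}
Step 13: find(5) -> no change; set of 5 is {5}
Step 14: union(9, 7) -> merged; set of 9 now {0, 1, 2, 4, 7, 9, 10, 11, 12}
Step 15: union(6, 9) -> merged; set of 6 now {0, 1, 2, 4, 6, 7, 9, 10, 11, 12}
Step 16: union(3, 12) -> merged; set of 3 now {0, 1, 2, 3, 4, 6, 7, 9, 10, 11, 12}
Step 17: union(6, 10) -> already same set; set of 6 now {0, 1, 2, 3, 4, 6, 7, 9, 10, 11, 12}
Step 18: union(15, 13) -> merged; set of 15 now {13, 15}
Step 19: union(3, 0) -> already same set; set of 3 now {0, 1, 2, 3, 4, 6, 7, 9, 10, 11, 12}
Step 20: union(9, 0) -> already same set; set of 9 now {0, 1, 2, 3, 4, 6, 7, 9, 10, 11, 12}
Step 21: union(12, 2) -> already same set; set of 12 now {0, 1, 2, 3, 4, 6, 7, 9, 10, 11, 12}
Step 22: union(11, 3) -> already same set; set of 11 now {0, 1, 2, 3, 4, 6, 7, 9, 10, 11, 12}
Step 23: find(6) -> no change; set of 6 is {0, 1, 2, 3, 4, 6, 7, 9, 10, 11, 12}
Step 24: find(7) -> no change; set of 7 is {0, 1, 2, 3, 4, 6, 7, 9, 10, 11, 12}
Step 25: union(6, 3) -> already same set; set of 6 now {0, 1, 2, 3, 4, 6, 7, 9, 10, 11, 12}
Step 26: union(11, 15) -> merged; set of 11 now {0, 1, 2, 3, 4, 6, 7, 9, 10, 11, 12, 13, 15}
Set of 11: {0, 1, 2, 3, 4, 6, 7, 9, 10, 11, 12, 13, 15}; 1 is a member.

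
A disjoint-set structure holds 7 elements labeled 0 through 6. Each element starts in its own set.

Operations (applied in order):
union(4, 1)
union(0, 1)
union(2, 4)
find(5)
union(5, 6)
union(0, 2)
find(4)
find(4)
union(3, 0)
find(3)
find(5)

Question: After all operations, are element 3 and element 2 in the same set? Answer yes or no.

Step 1: union(4, 1) -> merged; set of 4 now {1, 4}
Step 2: union(0, 1) -> merged; set of 0 now {0, 1, 4}
Step 3: union(2, 4) -> merged; set of 2 now {0, 1, 2, 4}
Step 4: find(5) -> no change; set of 5 is {5}
Step 5: union(5, 6) -> merged; set of 5 now {5, 6}
Step 6: union(0, 2) -> already same set; set of 0 now {0, 1, 2, 4}
Step 7: find(4) -> no change; set of 4 is {0, 1, 2, 4}
Step 8: find(4) -> no change; set of 4 is {0, 1, 2, 4}
Step 9: union(3, 0) -> merged; set of 3 now {0, 1, 2, 3, 4}
Step 10: find(3) -> no change; set of 3 is {0, 1, 2, 3, 4}
Step 11: find(5) -> no change; set of 5 is {5, 6}
Set of 3: {0, 1, 2, 3, 4}; 2 is a member.

Answer: yes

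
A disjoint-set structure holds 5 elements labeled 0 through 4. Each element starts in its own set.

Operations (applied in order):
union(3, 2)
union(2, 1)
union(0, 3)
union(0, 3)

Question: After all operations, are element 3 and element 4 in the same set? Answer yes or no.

Step 1: union(3, 2) -> merged; set of 3 now {2, 3}
Step 2: union(2, 1) -> merged; set of 2 now {1, 2, 3}
Step 3: union(0, 3) -> merged; set of 0 now {0, 1, 2, 3}
Step 4: union(0, 3) -> already same set; set of 0 now {0, 1, 2, 3}
Set of 3: {0, 1, 2, 3}; 4 is not a member.

Answer: no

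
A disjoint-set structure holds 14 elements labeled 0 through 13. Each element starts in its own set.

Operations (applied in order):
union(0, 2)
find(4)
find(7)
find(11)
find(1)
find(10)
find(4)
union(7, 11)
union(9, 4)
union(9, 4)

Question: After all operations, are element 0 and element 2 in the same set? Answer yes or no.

Step 1: union(0, 2) -> merged; set of 0 now {0, 2}
Step 2: find(4) -> no change; set of 4 is {4}
Step 3: find(7) -> no change; set of 7 is {7}
Step 4: find(11) -> no change; set of 11 is {11}
Step 5: find(1) -> no change; set of 1 is {1}
Step 6: find(10) -> no change; set of 10 is {10}
Step 7: find(4) -> no change; set of 4 is {4}
Step 8: union(7, 11) -> merged; set of 7 now {7, 11}
Step 9: union(9, 4) -> merged; set of 9 now {4, 9}
Step 10: union(9, 4) -> already same set; set of 9 now {4, 9}
Set of 0: {0, 2}; 2 is a member.

Answer: yes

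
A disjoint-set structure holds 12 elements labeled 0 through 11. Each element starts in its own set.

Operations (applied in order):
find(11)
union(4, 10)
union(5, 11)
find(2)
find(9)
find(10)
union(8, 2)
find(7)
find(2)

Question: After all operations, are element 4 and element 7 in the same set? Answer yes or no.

Answer: no

Derivation:
Step 1: find(11) -> no change; set of 11 is {11}
Step 2: union(4, 10) -> merged; set of 4 now {4, 10}
Step 3: union(5, 11) -> merged; set of 5 now {5, 11}
Step 4: find(2) -> no change; set of 2 is {2}
Step 5: find(9) -> no change; set of 9 is {9}
Step 6: find(10) -> no change; set of 10 is {4, 10}
Step 7: union(8, 2) -> merged; set of 8 now {2, 8}
Step 8: find(7) -> no change; set of 7 is {7}
Step 9: find(2) -> no change; set of 2 is {2, 8}
Set of 4: {4, 10}; 7 is not a member.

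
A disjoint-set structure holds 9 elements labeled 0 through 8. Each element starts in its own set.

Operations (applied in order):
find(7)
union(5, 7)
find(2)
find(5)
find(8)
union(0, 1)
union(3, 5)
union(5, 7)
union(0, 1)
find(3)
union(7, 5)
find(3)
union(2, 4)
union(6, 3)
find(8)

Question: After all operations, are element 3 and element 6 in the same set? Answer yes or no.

Step 1: find(7) -> no change; set of 7 is {7}
Step 2: union(5, 7) -> merged; set of 5 now {5, 7}
Step 3: find(2) -> no change; set of 2 is {2}
Step 4: find(5) -> no change; set of 5 is {5, 7}
Step 5: find(8) -> no change; set of 8 is {8}
Step 6: union(0, 1) -> merged; set of 0 now {0, 1}
Step 7: union(3, 5) -> merged; set of 3 now {3, 5, 7}
Step 8: union(5, 7) -> already same set; set of 5 now {3, 5, 7}
Step 9: union(0, 1) -> already same set; set of 0 now {0, 1}
Step 10: find(3) -> no change; set of 3 is {3, 5, 7}
Step 11: union(7, 5) -> already same set; set of 7 now {3, 5, 7}
Step 12: find(3) -> no change; set of 3 is {3, 5, 7}
Step 13: union(2, 4) -> merged; set of 2 now {2, 4}
Step 14: union(6, 3) -> merged; set of 6 now {3, 5, 6, 7}
Step 15: find(8) -> no change; set of 8 is {8}
Set of 3: {3, 5, 6, 7}; 6 is a member.

Answer: yes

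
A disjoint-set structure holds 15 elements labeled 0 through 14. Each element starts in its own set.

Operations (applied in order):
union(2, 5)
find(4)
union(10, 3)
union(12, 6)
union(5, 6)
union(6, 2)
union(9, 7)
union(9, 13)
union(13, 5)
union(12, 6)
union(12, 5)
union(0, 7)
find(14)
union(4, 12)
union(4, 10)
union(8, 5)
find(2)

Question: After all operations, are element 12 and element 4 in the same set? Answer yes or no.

Step 1: union(2, 5) -> merged; set of 2 now {2, 5}
Step 2: find(4) -> no change; set of 4 is {4}
Step 3: union(10, 3) -> merged; set of 10 now {3, 10}
Step 4: union(12, 6) -> merged; set of 12 now {6, 12}
Step 5: union(5, 6) -> merged; set of 5 now {2, 5, 6, 12}
Step 6: union(6, 2) -> already same set; set of 6 now {2, 5, 6, 12}
Step 7: union(9, 7) -> merged; set of 9 now {7, 9}
Step 8: union(9, 13) -> merged; set of 9 now {7, 9, 13}
Step 9: union(13, 5) -> merged; set of 13 now {2, 5, 6, 7, 9, 12, 13}
Step 10: union(12, 6) -> already same set; set of 12 now {2, 5, 6, 7, 9, 12, 13}
Step 11: union(12, 5) -> already same set; set of 12 now {2, 5, 6, 7, 9, 12, 13}
Step 12: union(0, 7) -> merged; set of 0 now {0, 2, 5, 6, 7, 9, 12, 13}
Step 13: find(14) -> no change; set of 14 is {14}
Step 14: union(4, 12) -> merged; set of 4 now {0, 2, 4, 5, 6, 7, 9, 12, 13}
Step 15: union(4, 10) -> merged; set of 4 now {0, 2, 3, 4, 5, 6, 7, 9, 10, 12, 13}
Step 16: union(8, 5) -> merged; set of 8 now {0, 2, 3, 4, 5, 6, 7, 8, 9, 10, 12, 13}
Step 17: find(2) -> no change; set of 2 is {0, 2, 3, 4, 5, 6, 7, 8, 9, 10, 12, 13}
Set of 12: {0, 2, 3, 4, 5, 6, 7, 8, 9, 10, 12, 13}; 4 is a member.

Answer: yes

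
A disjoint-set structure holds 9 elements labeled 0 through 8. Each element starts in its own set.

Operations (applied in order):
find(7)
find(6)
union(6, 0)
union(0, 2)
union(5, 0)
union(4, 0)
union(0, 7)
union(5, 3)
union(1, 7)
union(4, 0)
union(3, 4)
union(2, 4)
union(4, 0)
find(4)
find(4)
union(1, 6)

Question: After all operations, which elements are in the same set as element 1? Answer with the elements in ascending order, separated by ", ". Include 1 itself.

Answer: 0, 1, 2, 3, 4, 5, 6, 7

Derivation:
Step 1: find(7) -> no change; set of 7 is {7}
Step 2: find(6) -> no change; set of 6 is {6}
Step 3: union(6, 0) -> merged; set of 6 now {0, 6}
Step 4: union(0, 2) -> merged; set of 0 now {0, 2, 6}
Step 5: union(5, 0) -> merged; set of 5 now {0, 2, 5, 6}
Step 6: union(4, 0) -> merged; set of 4 now {0, 2, 4, 5, 6}
Step 7: union(0, 7) -> merged; set of 0 now {0, 2, 4, 5, 6, 7}
Step 8: union(5, 3) -> merged; set of 5 now {0, 2, 3, 4, 5, 6, 7}
Step 9: union(1, 7) -> merged; set of 1 now {0, 1, 2, 3, 4, 5, 6, 7}
Step 10: union(4, 0) -> already same set; set of 4 now {0, 1, 2, 3, 4, 5, 6, 7}
Step 11: union(3, 4) -> already same set; set of 3 now {0, 1, 2, 3, 4, 5, 6, 7}
Step 12: union(2, 4) -> already same set; set of 2 now {0, 1, 2, 3, 4, 5, 6, 7}
Step 13: union(4, 0) -> already same set; set of 4 now {0, 1, 2, 3, 4, 5, 6, 7}
Step 14: find(4) -> no change; set of 4 is {0, 1, 2, 3, 4, 5, 6, 7}
Step 15: find(4) -> no change; set of 4 is {0, 1, 2, 3, 4, 5, 6, 7}
Step 16: union(1, 6) -> already same set; set of 1 now {0, 1, 2, 3, 4, 5, 6, 7}
Component of 1: {0, 1, 2, 3, 4, 5, 6, 7}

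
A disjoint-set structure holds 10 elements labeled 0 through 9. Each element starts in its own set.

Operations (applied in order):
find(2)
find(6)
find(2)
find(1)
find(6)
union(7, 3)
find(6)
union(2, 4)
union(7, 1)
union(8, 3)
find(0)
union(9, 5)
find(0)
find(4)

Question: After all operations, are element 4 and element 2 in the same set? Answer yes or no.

Answer: yes

Derivation:
Step 1: find(2) -> no change; set of 2 is {2}
Step 2: find(6) -> no change; set of 6 is {6}
Step 3: find(2) -> no change; set of 2 is {2}
Step 4: find(1) -> no change; set of 1 is {1}
Step 5: find(6) -> no change; set of 6 is {6}
Step 6: union(7, 3) -> merged; set of 7 now {3, 7}
Step 7: find(6) -> no change; set of 6 is {6}
Step 8: union(2, 4) -> merged; set of 2 now {2, 4}
Step 9: union(7, 1) -> merged; set of 7 now {1, 3, 7}
Step 10: union(8, 3) -> merged; set of 8 now {1, 3, 7, 8}
Step 11: find(0) -> no change; set of 0 is {0}
Step 12: union(9, 5) -> merged; set of 9 now {5, 9}
Step 13: find(0) -> no change; set of 0 is {0}
Step 14: find(4) -> no change; set of 4 is {2, 4}
Set of 4: {2, 4}; 2 is a member.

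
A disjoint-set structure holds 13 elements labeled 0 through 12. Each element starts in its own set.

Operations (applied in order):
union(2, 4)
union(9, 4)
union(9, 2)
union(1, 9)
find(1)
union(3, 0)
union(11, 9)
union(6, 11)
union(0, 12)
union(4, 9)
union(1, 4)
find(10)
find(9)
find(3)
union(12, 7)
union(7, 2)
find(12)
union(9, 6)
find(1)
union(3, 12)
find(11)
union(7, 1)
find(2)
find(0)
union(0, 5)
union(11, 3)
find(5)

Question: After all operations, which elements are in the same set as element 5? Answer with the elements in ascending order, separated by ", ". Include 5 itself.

Step 1: union(2, 4) -> merged; set of 2 now {2, 4}
Step 2: union(9, 4) -> merged; set of 9 now {2, 4, 9}
Step 3: union(9, 2) -> already same set; set of 9 now {2, 4, 9}
Step 4: union(1, 9) -> merged; set of 1 now {1, 2, 4, 9}
Step 5: find(1) -> no change; set of 1 is {1, 2, 4, 9}
Step 6: union(3, 0) -> merged; set of 3 now {0, 3}
Step 7: union(11, 9) -> merged; set of 11 now {1, 2, 4, 9, 11}
Step 8: union(6, 11) -> merged; set of 6 now {1, 2, 4, 6, 9, 11}
Step 9: union(0, 12) -> merged; set of 0 now {0, 3, 12}
Step 10: union(4, 9) -> already same set; set of 4 now {1, 2, 4, 6, 9, 11}
Step 11: union(1, 4) -> already same set; set of 1 now {1, 2, 4, 6, 9, 11}
Step 12: find(10) -> no change; set of 10 is {10}
Step 13: find(9) -> no change; set of 9 is {1, 2, 4, 6, 9, 11}
Step 14: find(3) -> no change; set of 3 is {0, 3, 12}
Step 15: union(12, 7) -> merged; set of 12 now {0, 3, 7, 12}
Step 16: union(7, 2) -> merged; set of 7 now {0, 1, 2, 3, 4, 6, 7, 9, 11, 12}
Step 17: find(12) -> no change; set of 12 is {0, 1, 2, 3, 4, 6, 7, 9, 11, 12}
Step 18: union(9, 6) -> already same set; set of 9 now {0, 1, 2, 3, 4, 6, 7, 9, 11, 12}
Step 19: find(1) -> no change; set of 1 is {0, 1, 2, 3, 4, 6, 7, 9, 11, 12}
Step 20: union(3, 12) -> already same set; set of 3 now {0, 1, 2, 3, 4, 6, 7, 9, 11, 12}
Step 21: find(11) -> no change; set of 11 is {0, 1, 2, 3, 4, 6, 7, 9, 11, 12}
Step 22: union(7, 1) -> already same set; set of 7 now {0, 1, 2, 3, 4, 6, 7, 9, 11, 12}
Step 23: find(2) -> no change; set of 2 is {0, 1, 2, 3, 4, 6, 7, 9, 11, 12}
Step 24: find(0) -> no change; set of 0 is {0, 1, 2, 3, 4, 6, 7, 9, 11, 12}
Step 25: union(0, 5) -> merged; set of 0 now {0, 1, 2, 3, 4, 5, 6, 7, 9, 11, 12}
Step 26: union(11, 3) -> already same set; set of 11 now {0, 1, 2, 3, 4, 5, 6, 7, 9, 11, 12}
Step 27: find(5) -> no change; set of 5 is {0, 1, 2, 3, 4, 5, 6, 7, 9, 11, 12}
Component of 5: {0, 1, 2, 3, 4, 5, 6, 7, 9, 11, 12}

Answer: 0, 1, 2, 3, 4, 5, 6, 7, 9, 11, 12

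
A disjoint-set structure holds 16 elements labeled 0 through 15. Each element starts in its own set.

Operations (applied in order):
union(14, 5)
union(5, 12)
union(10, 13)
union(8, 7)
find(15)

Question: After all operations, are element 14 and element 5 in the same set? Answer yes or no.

Answer: yes

Derivation:
Step 1: union(14, 5) -> merged; set of 14 now {5, 14}
Step 2: union(5, 12) -> merged; set of 5 now {5, 12, 14}
Step 3: union(10, 13) -> merged; set of 10 now {10, 13}
Step 4: union(8, 7) -> merged; set of 8 now {7, 8}
Step 5: find(15) -> no change; set of 15 is {15}
Set of 14: {5, 12, 14}; 5 is a member.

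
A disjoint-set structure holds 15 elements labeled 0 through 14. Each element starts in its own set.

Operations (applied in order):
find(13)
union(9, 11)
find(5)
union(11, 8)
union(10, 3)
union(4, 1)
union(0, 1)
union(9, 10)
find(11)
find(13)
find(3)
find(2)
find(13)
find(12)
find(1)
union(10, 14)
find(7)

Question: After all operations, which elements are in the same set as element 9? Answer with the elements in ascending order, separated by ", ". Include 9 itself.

Step 1: find(13) -> no change; set of 13 is {13}
Step 2: union(9, 11) -> merged; set of 9 now {9, 11}
Step 3: find(5) -> no change; set of 5 is {5}
Step 4: union(11, 8) -> merged; set of 11 now {8, 9, 11}
Step 5: union(10, 3) -> merged; set of 10 now {3, 10}
Step 6: union(4, 1) -> merged; set of 4 now {1, 4}
Step 7: union(0, 1) -> merged; set of 0 now {0, 1, 4}
Step 8: union(9, 10) -> merged; set of 9 now {3, 8, 9, 10, 11}
Step 9: find(11) -> no change; set of 11 is {3, 8, 9, 10, 11}
Step 10: find(13) -> no change; set of 13 is {13}
Step 11: find(3) -> no change; set of 3 is {3, 8, 9, 10, 11}
Step 12: find(2) -> no change; set of 2 is {2}
Step 13: find(13) -> no change; set of 13 is {13}
Step 14: find(12) -> no change; set of 12 is {12}
Step 15: find(1) -> no change; set of 1 is {0, 1, 4}
Step 16: union(10, 14) -> merged; set of 10 now {3, 8, 9, 10, 11, 14}
Step 17: find(7) -> no change; set of 7 is {7}
Component of 9: {3, 8, 9, 10, 11, 14}

Answer: 3, 8, 9, 10, 11, 14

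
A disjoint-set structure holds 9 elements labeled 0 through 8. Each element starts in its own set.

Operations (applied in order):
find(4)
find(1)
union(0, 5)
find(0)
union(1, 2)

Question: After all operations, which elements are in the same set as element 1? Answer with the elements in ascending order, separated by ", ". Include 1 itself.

Answer: 1, 2

Derivation:
Step 1: find(4) -> no change; set of 4 is {4}
Step 2: find(1) -> no change; set of 1 is {1}
Step 3: union(0, 5) -> merged; set of 0 now {0, 5}
Step 4: find(0) -> no change; set of 0 is {0, 5}
Step 5: union(1, 2) -> merged; set of 1 now {1, 2}
Component of 1: {1, 2}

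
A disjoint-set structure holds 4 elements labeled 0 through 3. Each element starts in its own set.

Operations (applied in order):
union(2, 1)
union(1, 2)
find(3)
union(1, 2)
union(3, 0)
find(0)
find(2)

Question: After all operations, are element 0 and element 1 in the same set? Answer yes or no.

Answer: no

Derivation:
Step 1: union(2, 1) -> merged; set of 2 now {1, 2}
Step 2: union(1, 2) -> already same set; set of 1 now {1, 2}
Step 3: find(3) -> no change; set of 3 is {3}
Step 4: union(1, 2) -> already same set; set of 1 now {1, 2}
Step 5: union(3, 0) -> merged; set of 3 now {0, 3}
Step 6: find(0) -> no change; set of 0 is {0, 3}
Step 7: find(2) -> no change; set of 2 is {1, 2}
Set of 0: {0, 3}; 1 is not a member.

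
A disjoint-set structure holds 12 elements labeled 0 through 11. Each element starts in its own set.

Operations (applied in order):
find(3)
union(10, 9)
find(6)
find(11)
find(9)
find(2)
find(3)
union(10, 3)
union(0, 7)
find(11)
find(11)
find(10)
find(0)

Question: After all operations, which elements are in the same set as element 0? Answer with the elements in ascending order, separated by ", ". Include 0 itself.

Step 1: find(3) -> no change; set of 3 is {3}
Step 2: union(10, 9) -> merged; set of 10 now {9, 10}
Step 3: find(6) -> no change; set of 6 is {6}
Step 4: find(11) -> no change; set of 11 is {11}
Step 5: find(9) -> no change; set of 9 is {9, 10}
Step 6: find(2) -> no change; set of 2 is {2}
Step 7: find(3) -> no change; set of 3 is {3}
Step 8: union(10, 3) -> merged; set of 10 now {3, 9, 10}
Step 9: union(0, 7) -> merged; set of 0 now {0, 7}
Step 10: find(11) -> no change; set of 11 is {11}
Step 11: find(11) -> no change; set of 11 is {11}
Step 12: find(10) -> no change; set of 10 is {3, 9, 10}
Step 13: find(0) -> no change; set of 0 is {0, 7}
Component of 0: {0, 7}

Answer: 0, 7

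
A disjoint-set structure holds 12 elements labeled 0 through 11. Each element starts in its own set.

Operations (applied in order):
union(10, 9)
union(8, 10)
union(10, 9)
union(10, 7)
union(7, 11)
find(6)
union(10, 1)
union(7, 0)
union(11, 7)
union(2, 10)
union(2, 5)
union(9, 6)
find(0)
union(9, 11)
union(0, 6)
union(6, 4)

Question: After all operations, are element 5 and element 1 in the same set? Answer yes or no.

Answer: yes

Derivation:
Step 1: union(10, 9) -> merged; set of 10 now {9, 10}
Step 2: union(8, 10) -> merged; set of 8 now {8, 9, 10}
Step 3: union(10, 9) -> already same set; set of 10 now {8, 9, 10}
Step 4: union(10, 7) -> merged; set of 10 now {7, 8, 9, 10}
Step 5: union(7, 11) -> merged; set of 7 now {7, 8, 9, 10, 11}
Step 6: find(6) -> no change; set of 6 is {6}
Step 7: union(10, 1) -> merged; set of 10 now {1, 7, 8, 9, 10, 11}
Step 8: union(7, 0) -> merged; set of 7 now {0, 1, 7, 8, 9, 10, 11}
Step 9: union(11, 7) -> already same set; set of 11 now {0, 1, 7, 8, 9, 10, 11}
Step 10: union(2, 10) -> merged; set of 2 now {0, 1, 2, 7, 8, 9, 10, 11}
Step 11: union(2, 5) -> merged; set of 2 now {0, 1, 2, 5, 7, 8, 9, 10, 11}
Step 12: union(9, 6) -> merged; set of 9 now {0, 1, 2, 5, 6, 7, 8, 9, 10, 11}
Step 13: find(0) -> no change; set of 0 is {0, 1, 2, 5, 6, 7, 8, 9, 10, 11}
Step 14: union(9, 11) -> already same set; set of 9 now {0, 1, 2, 5, 6, 7, 8, 9, 10, 11}
Step 15: union(0, 6) -> already same set; set of 0 now {0, 1, 2, 5, 6, 7, 8, 9, 10, 11}
Step 16: union(6, 4) -> merged; set of 6 now {0, 1, 2, 4, 5, 6, 7, 8, 9, 10, 11}
Set of 5: {0, 1, 2, 4, 5, 6, 7, 8, 9, 10, 11}; 1 is a member.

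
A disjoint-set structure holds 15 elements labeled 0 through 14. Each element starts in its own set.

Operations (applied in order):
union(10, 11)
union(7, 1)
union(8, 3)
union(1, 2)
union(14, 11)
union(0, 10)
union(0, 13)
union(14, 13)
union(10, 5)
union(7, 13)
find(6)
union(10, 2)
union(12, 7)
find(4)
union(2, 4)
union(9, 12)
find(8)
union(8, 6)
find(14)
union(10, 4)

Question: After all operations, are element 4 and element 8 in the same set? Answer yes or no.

Answer: no

Derivation:
Step 1: union(10, 11) -> merged; set of 10 now {10, 11}
Step 2: union(7, 1) -> merged; set of 7 now {1, 7}
Step 3: union(8, 3) -> merged; set of 8 now {3, 8}
Step 4: union(1, 2) -> merged; set of 1 now {1, 2, 7}
Step 5: union(14, 11) -> merged; set of 14 now {10, 11, 14}
Step 6: union(0, 10) -> merged; set of 0 now {0, 10, 11, 14}
Step 7: union(0, 13) -> merged; set of 0 now {0, 10, 11, 13, 14}
Step 8: union(14, 13) -> already same set; set of 14 now {0, 10, 11, 13, 14}
Step 9: union(10, 5) -> merged; set of 10 now {0, 5, 10, 11, 13, 14}
Step 10: union(7, 13) -> merged; set of 7 now {0, 1, 2, 5, 7, 10, 11, 13, 14}
Step 11: find(6) -> no change; set of 6 is {6}
Step 12: union(10, 2) -> already same set; set of 10 now {0, 1, 2, 5, 7, 10, 11, 13, 14}
Step 13: union(12, 7) -> merged; set of 12 now {0, 1, 2, 5, 7, 10, 11, 12, 13, 14}
Step 14: find(4) -> no change; set of 4 is {4}
Step 15: union(2, 4) -> merged; set of 2 now {0, 1, 2, 4, 5, 7, 10, 11, 12, 13, 14}
Step 16: union(9, 12) -> merged; set of 9 now {0, 1, 2, 4, 5, 7, 9, 10, 11, 12, 13, 14}
Step 17: find(8) -> no change; set of 8 is {3, 8}
Step 18: union(8, 6) -> merged; set of 8 now {3, 6, 8}
Step 19: find(14) -> no change; set of 14 is {0, 1, 2, 4, 5, 7, 9, 10, 11, 12, 13, 14}
Step 20: union(10, 4) -> already same set; set of 10 now {0, 1, 2, 4, 5, 7, 9, 10, 11, 12, 13, 14}
Set of 4: {0, 1, 2, 4, 5, 7, 9, 10, 11, 12, 13, 14}; 8 is not a member.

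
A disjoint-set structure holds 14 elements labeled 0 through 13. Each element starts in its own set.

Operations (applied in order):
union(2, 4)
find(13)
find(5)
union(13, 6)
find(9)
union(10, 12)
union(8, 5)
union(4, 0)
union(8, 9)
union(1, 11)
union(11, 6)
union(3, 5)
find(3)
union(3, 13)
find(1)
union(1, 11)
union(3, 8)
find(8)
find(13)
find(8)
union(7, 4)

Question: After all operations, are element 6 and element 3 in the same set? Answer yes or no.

Answer: yes

Derivation:
Step 1: union(2, 4) -> merged; set of 2 now {2, 4}
Step 2: find(13) -> no change; set of 13 is {13}
Step 3: find(5) -> no change; set of 5 is {5}
Step 4: union(13, 6) -> merged; set of 13 now {6, 13}
Step 5: find(9) -> no change; set of 9 is {9}
Step 6: union(10, 12) -> merged; set of 10 now {10, 12}
Step 7: union(8, 5) -> merged; set of 8 now {5, 8}
Step 8: union(4, 0) -> merged; set of 4 now {0, 2, 4}
Step 9: union(8, 9) -> merged; set of 8 now {5, 8, 9}
Step 10: union(1, 11) -> merged; set of 1 now {1, 11}
Step 11: union(11, 6) -> merged; set of 11 now {1, 6, 11, 13}
Step 12: union(3, 5) -> merged; set of 3 now {3, 5, 8, 9}
Step 13: find(3) -> no change; set of 3 is {3, 5, 8, 9}
Step 14: union(3, 13) -> merged; set of 3 now {1, 3, 5, 6, 8, 9, 11, 13}
Step 15: find(1) -> no change; set of 1 is {1, 3, 5, 6, 8, 9, 11, 13}
Step 16: union(1, 11) -> already same set; set of 1 now {1, 3, 5, 6, 8, 9, 11, 13}
Step 17: union(3, 8) -> already same set; set of 3 now {1, 3, 5, 6, 8, 9, 11, 13}
Step 18: find(8) -> no change; set of 8 is {1, 3, 5, 6, 8, 9, 11, 13}
Step 19: find(13) -> no change; set of 13 is {1, 3, 5, 6, 8, 9, 11, 13}
Step 20: find(8) -> no change; set of 8 is {1, 3, 5, 6, 8, 9, 11, 13}
Step 21: union(7, 4) -> merged; set of 7 now {0, 2, 4, 7}
Set of 6: {1, 3, 5, 6, 8, 9, 11, 13}; 3 is a member.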